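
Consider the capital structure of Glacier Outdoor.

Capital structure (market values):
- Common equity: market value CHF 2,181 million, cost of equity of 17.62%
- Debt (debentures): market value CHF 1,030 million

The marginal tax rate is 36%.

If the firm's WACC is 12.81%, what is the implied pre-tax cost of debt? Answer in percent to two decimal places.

4.10%

Total capital V = 2181 + 1030 = 3211.
Equity weight = 2181/3211 = 0.6792.
Debentures weight = 1030/3211 = 0.3208.
Equity contribution = 0.6792 × 17.62% = 11.9680%.
Remaining for debt = 12.81% − 11.9680% = 0.8420%.
Rd × (1 − 36%) × 0.3208 = 0.8420%  ⇒  Rd = 4.1015%.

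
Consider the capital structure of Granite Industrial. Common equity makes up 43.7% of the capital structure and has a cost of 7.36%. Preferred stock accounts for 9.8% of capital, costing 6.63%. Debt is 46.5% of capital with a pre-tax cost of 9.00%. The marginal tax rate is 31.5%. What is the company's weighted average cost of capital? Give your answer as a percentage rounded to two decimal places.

After-tax cost of debt = 9% × (1 − 31.5%) = 6.1650%.
WACC = 0.437 × 7.3600% + 0.098 × 6.6300% + 0.465 × 6.1650% = 6.7328%.

6.73%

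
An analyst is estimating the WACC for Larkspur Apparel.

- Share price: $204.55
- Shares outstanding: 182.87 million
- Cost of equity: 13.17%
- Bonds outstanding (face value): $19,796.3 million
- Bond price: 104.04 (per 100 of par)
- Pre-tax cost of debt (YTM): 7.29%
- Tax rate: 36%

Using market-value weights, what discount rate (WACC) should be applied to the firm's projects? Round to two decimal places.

10.15%

Market value of equity E = 204.55 × 182.87m = 37406.0585m. Market value of debt D = 19796.3m × 104.04/100 = 20596.07052m.
Total capital V = 37406.0585 + 20596.07052 = 58002.12902.
Equity: weight = 37406.0585/58002.12902 = 0.6449; cost = 13.17%.
Bonds outstanding: weight = 20596.07052/58002.12902 = 0.3551; after-tax cost = 7.29% × (1 − 36%) = 4.6656%.
WACC = 0.6449 × 13.1700% + 0.3551 × 4.6656% = 10.1502%.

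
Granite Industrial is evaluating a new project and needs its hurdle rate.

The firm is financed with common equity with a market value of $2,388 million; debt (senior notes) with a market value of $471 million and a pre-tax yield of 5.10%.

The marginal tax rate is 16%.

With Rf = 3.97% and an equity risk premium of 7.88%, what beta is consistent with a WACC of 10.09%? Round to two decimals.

Total capital V = 2388 + 471 = 2859.
Equity weight = 2388/2859 = 0.8353.
Senior notes weight = 471/2859 = 0.1647.
Debt contribution = 0.1647 × 5.1% × (1 − 16%) = 0.7058%.
Required equity contribution = 10.09% − 0.7058% = 9.3842%  ⇒  Re = 11.2352%.
CAPM: 11.2352% = 3.97% + β × 7.88%  ⇒  β = 0.9220.

0.92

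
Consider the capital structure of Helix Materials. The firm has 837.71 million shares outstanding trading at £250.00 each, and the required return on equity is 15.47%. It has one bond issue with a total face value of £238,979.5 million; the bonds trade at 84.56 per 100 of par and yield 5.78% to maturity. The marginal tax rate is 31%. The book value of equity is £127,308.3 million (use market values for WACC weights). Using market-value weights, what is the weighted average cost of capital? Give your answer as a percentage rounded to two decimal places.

9.83%

Market value of equity E = 250.0 × 837.71m = 209427.5m. Market value of debt D = 238979.5m × 84.56/100 = 202081.0652m.
Total capital V = 209427.5 + 202081.0652 = 411508.5652.
Equity: weight = 209427.5/411508.5652 = 0.5089; cost = 15.47%.
Bonds outstanding: weight = 202081.0652/411508.5652 = 0.4911; after-tax cost = 5.78% × (1 − 31%) = 3.9882%.
WACC = 0.5089 × 15.4700% + 0.4911 × 3.9882% = 9.8316%.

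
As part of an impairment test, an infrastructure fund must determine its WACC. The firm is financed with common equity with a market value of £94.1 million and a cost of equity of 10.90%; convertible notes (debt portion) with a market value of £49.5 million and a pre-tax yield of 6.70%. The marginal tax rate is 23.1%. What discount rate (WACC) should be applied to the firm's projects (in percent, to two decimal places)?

Total capital V = 94.1 + 49.5 = 143.6.
Equity: weight = 94.1/143.6 = 0.6553; cost = 10.9%.
Convertible notes (debt portion): weight = 49.5/143.6 = 0.3447; after-tax cost = 6.7% × (1 − 23.1%) = 5.1523%.
WACC = 0.6553 × 10.9000% + 0.3447 × 5.1523% = 8.9187%.

8.92%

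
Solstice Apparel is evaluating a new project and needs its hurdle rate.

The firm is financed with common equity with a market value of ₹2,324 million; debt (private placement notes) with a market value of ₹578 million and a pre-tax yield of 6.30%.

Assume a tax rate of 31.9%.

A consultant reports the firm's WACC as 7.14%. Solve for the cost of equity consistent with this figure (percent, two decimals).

Total capital V = 2324 + 578 = 2902.
Equity weight = 2324/2902 = 0.8008.
Private placement notes weight = 578/2902 = 0.1992.
Debt contribution = 0.1992 × 6.3% × (1 − 31.9%) = 0.8545%.
Required equity contribution = 7.14% − 0.8545% = 6.2855%.
Re = 6.2855% / 0.8008 = 7.8487%.

7.85%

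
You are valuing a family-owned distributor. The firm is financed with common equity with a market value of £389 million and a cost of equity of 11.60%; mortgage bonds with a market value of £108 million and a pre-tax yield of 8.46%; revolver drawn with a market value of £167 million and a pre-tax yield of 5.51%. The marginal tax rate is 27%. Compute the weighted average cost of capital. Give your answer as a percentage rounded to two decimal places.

Total capital V = 389 + 108 + 167 = 664.
Equity: weight = 389/664 = 0.5858; cost = 11.6%.
Mortgage bonds: weight = 108/664 = 0.1627; after-tax cost = 8.46% × (1 − 27%) = 6.1758%.
Revolver drawn: weight = 167/664 = 0.2515; after-tax cost = 5.51% × (1 − 27%) = 4.0223%.
WACC = 0.5858 × 11.6000% + 0.1627 × 6.1758% + 0.2515 × 4.0223% = 8.8119%.

8.81%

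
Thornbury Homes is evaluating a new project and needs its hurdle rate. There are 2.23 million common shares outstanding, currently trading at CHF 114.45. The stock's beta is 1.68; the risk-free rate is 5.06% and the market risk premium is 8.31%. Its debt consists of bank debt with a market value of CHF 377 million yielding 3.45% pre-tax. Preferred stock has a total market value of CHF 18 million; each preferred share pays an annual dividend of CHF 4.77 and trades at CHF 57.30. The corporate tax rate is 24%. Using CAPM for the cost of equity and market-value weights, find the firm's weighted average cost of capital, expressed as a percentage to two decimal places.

9.22%

Cost of equity via CAPM: Re = 5.06% + 1.68 × 8.31% = 19.0208%.
Cost of preferred: Rp = 4.77 / 57.3 = 8.3246%.
Market value of equity E = 114.45 × 2.23m = 255.2235m.
Total capital V = 255.2235 + 18 + 377 = 650.2235.
Equity: weight = 255.2235/650.2235 = 0.3925; cost = 19.0208%.
Preferred: weight = 18/650.2235 = 0.0277; cost = 8.3246%.
Bank debt: weight = 377/650.2235 = 0.5798; after-tax cost = 3.45% × (1 − 24%) = 2.6220%.
WACC = 0.3925 × 19.0208% + 0.0277 × 8.3246% + 0.5798 × 2.6220% = 9.2167%.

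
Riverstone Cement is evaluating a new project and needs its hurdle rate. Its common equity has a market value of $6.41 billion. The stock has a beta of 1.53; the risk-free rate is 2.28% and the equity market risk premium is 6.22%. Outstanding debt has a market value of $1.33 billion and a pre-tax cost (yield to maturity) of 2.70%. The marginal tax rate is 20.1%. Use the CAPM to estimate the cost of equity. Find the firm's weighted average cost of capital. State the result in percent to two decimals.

10.14%

Cost of equity via CAPM: Re = 2.28% + 1.53 × 6.22% = 11.7966%.
Total capital V = 6.41 + 1.33 = 7.74.
Equity: weight = 6.41/7.74 = 0.8282; cost = 11.7966%.
Debt: weight = 1.33/7.74 = 0.1718; after-tax cost = 2.7% × (1 − 20.1%) = 2.1573%.
WACC = 0.8282 × 11.7966% + 0.1718 × 2.1573% = 10.1402%.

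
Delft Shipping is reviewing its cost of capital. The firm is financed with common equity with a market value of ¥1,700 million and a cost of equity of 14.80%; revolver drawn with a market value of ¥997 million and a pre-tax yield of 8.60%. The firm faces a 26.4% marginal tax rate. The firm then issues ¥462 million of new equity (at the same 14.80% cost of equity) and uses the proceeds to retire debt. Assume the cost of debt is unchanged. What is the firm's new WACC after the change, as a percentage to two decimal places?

13.12%

After the change:
Total capital V = 2162 + 535 = 2697.
Equity: weight = 2162/2697 = 0.8016; cost = 14.8%.
Revolver drawn: weight = 535/2697 = 0.1984; after-tax cost = 8.6% × (1 − 26.4%) = 6.3296%.
WACC = 0.8016 × 14.8000% + 0.1984 × 6.3296% = 13.1197%.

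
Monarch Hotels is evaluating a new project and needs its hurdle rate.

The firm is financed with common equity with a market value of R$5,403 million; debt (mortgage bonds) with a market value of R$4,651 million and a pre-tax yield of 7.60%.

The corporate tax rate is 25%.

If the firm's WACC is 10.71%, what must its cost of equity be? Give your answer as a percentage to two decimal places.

Total capital V = 5403 + 4651 = 10054.
Equity weight = 5403/10054 = 0.5374.
Mortgage bonds weight = 4651/10054 = 0.4626.
Debt contribution = 0.4626 × 7.6% × (1 − 25%) = 2.6368%.
Required equity contribution = 10.71% − 2.6368% = 8.0732%.
Re = 8.0732% / 0.5374 = 15.0227%.

15.02%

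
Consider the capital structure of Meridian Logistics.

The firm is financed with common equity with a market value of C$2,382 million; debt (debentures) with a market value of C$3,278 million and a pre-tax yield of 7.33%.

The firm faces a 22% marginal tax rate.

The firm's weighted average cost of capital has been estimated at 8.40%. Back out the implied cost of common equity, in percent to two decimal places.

Total capital V = 2382 + 3278 = 5660.
Equity weight = 2382/5660 = 0.4208.
Debentures weight = 3278/5660 = 0.5792.
Debt contribution = 0.5792 × 7.33% × (1 − 22%) = 3.3112%.
Required equity contribution = 8.4% − 3.3112% = 5.0888%.
Re = 5.0888% / 0.4208 = 12.0917%.

12.09%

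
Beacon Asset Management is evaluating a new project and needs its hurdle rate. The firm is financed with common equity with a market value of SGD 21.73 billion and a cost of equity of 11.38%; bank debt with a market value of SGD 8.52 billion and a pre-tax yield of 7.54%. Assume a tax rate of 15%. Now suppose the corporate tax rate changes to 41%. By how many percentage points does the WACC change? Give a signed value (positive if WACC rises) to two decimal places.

-0.55 pp

Current WACC:
Total capital V = 21.73 + 8.52 = 30.25.
Equity: weight = 21.73/30.25 = 0.7183; cost = 11.38%.
Bank debt: weight = 8.52/30.25 = 0.2817; after-tax cost = 7.54% × (1 − 15%) = 6.4090%.
WACC = 0.7183 × 11.3800% + 0.2817 × 6.4090% = 9.9799%.
After the change:
Total capital V = 21.73 + 8.52 = 30.25.
Equity: weight = 21.73/30.25 = 0.7183; cost = 11.38%.
Bank debt: weight = 8.52/30.25 = 0.2817; after-tax cost = 7.54% × (1 − 41%) = 4.4486%.
WACC = 0.7183 × 11.3800% + 0.2817 × 4.4486% = 9.4278%.
Change in WACC = 9.4278% − 9.9799% = -0.5522 pp.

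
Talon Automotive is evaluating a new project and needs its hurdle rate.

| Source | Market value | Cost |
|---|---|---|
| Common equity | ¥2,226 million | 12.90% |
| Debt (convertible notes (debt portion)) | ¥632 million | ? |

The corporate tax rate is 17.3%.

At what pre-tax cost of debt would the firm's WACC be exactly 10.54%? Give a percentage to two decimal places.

2.69%

Total capital V = 2226 + 632 = 2858.
Equity weight = 2226/2858 = 0.7789.
Convertible notes (debt portion) weight = 632/2858 = 0.2211.
Equity contribution = 0.7789 × 12.9% = 10.0474%.
Remaining for debt = 10.54% − 10.0474% = 0.4926%.
Rd × (1 − 17.3%) × 0.2211 = 0.4926%  ⇒  Rd = 2.6937%.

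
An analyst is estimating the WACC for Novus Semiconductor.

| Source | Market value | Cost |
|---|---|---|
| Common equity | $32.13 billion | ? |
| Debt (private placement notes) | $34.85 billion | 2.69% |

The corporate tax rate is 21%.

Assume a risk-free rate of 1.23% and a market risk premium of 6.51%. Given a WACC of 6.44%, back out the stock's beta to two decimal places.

Total capital V = 32.13 + 34.85 = 66.98.
Equity weight = 32.13/66.98 = 0.4797.
Private placement notes weight = 34.85/66.98 = 0.5203.
Debt contribution = 0.5203 × 2.69% × (1 − 21%) = 1.1057%.
Required equity contribution = 6.44% − 1.1057% = 5.3343%  ⇒  Re = 11.1202%.
CAPM: 11.1202% = 1.23% + β × 6.51%  ⇒  β = 1.5192.

1.52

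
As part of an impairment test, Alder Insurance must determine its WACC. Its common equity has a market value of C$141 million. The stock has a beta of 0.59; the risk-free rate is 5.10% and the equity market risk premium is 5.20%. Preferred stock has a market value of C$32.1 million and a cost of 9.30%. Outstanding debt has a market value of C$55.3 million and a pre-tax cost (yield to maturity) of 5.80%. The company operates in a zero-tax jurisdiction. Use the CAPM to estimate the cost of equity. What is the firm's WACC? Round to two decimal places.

Cost of equity via CAPM: Re = 5.1% + 0.59 × 5.2% = 8.1680%.
Total capital V = 141 + 32.1 + 55.3 = 228.4.
Equity: weight = 141/228.4 = 0.6173; cost = 8.168%.
Preferred: weight = 32.1/228.4 = 0.1405; cost = 9.3%.
Debt: weight = 55.3/228.4 = 0.2421; after-tax cost = 5.8% × (1 − 0%) = 5.8000%.
WACC = 0.6173 × 8.1680% + 0.1405 × 9.3000% + 0.2421 × 5.8000% = 7.7538%.

7.75%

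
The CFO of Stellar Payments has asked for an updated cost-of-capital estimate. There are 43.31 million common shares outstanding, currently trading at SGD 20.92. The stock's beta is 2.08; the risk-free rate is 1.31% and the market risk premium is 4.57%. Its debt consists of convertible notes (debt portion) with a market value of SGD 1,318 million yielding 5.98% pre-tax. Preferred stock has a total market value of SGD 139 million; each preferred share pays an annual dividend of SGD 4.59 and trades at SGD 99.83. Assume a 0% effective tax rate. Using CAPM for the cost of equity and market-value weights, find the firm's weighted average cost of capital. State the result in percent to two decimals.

Cost of equity via CAPM: Re = 1.31% + 2.08 × 4.57% = 10.8156%.
Cost of preferred: Rp = 4.59 / 99.83 = 4.5978%.
Market value of equity E = 20.92 × 43.31m = 906.0452m.
Total capital V = 906.0452 + 139 + 1318 = 2363.0452.
Equity: weight = 906.0452/2363.0452 = 0.3834; cost = 10.8156%.
Preferred: weight = 139/2363.0452 = 0.0588; cost = 4.5978%.
Convertible notes (debt portion): weight = 1318/2363.0452 = 0.5578; after-tax cost = 5.98% × (1 − 0%) = 5.9800%.
WACC = 0.3834 × 10.8156% + 0.0588 × 4.5978% + 0.5578 × 5.9800% = 7.7528%.

7.75%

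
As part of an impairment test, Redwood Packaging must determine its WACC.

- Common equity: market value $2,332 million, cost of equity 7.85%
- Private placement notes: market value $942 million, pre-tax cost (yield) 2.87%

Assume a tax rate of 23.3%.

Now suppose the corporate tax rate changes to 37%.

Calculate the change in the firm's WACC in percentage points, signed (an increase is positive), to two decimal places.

-0.11 pp

Current WACC:
Total capital V = 2332 + 942 = 3274.
Equity: weight = 2332/3274 = 0.7123; cost = 7.85%.
Private placement notes: weight = 942/3274 = 0.2877; after-tax cost = 2.87% × (1 − 23.3%) = 2.2013%.
WACC = 0.7123 × 7.8500% + 0.2877 × 2.2013% = 6.2247%.
After the change:
Total capital V = 2332 + 942 = 3274.
Equity: weight = 2332/3274 = 0.7123; cost = 7.85%.
Private placement notes: weight = 942/3274 = 0.2877; after-tax cost = 2.87% × (1 − 37%) = 1.8081%.
WACC = 0.7123 × 7.8500% + 0.2877 × 1.8081% = 6.1116%.
Change in WACC = 6.1116% − 6.2247% = -0.1131 pp.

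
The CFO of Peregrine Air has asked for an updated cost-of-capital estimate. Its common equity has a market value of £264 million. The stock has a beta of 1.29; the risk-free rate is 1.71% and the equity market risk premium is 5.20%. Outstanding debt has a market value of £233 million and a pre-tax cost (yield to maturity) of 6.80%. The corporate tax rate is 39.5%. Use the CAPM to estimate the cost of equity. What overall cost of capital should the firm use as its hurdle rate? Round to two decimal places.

Cost of equity via CAPM: Re = 1.71% + 1.29 × 5.2% = 8.4180%.
Total capital V = 264 + 233 = 497.
Equity: weight = 264/497 = 0.5312; cost = 8.418%.
Debt: weight = 233/497 = 0.4688; after-tax cost = 6.8% × (1 − 39.5%) = 4.1140%.
WACC = 0.5312 × 8.4180% + 0.4688 × 4.1140% = 6.4002%.

6.40%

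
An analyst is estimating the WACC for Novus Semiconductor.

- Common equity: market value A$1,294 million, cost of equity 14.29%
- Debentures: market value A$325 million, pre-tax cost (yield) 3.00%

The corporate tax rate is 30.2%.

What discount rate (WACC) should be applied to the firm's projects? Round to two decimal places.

Total capital V = 1294 + 325 = 1619.
Equity: weight = 1294/1619 = 0.7993; cost = 14.29%.
Debentures: weight = 325/1619 = 0.2007; after-tax cost = 3% × (1 − 30.2%) = 2.0940%.
WACC = 0.7993 × 14.2900% + 0.2007 × 2.0940% = 11.8418%.

11.84%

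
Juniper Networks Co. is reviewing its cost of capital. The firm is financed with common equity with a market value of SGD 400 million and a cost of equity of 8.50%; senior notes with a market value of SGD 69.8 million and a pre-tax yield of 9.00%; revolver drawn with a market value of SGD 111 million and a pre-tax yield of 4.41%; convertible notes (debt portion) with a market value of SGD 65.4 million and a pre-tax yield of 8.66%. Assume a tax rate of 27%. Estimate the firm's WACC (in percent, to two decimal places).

7.16%

Total capital V = 400 + 69.8 + 111 + 65.4 = 646.2.
Equity: weight = 400/646.2 = 0.6190; cost = 8.5%.
Senior notes: weight = 69.8/646.2 = 0.1080; after-tax cost = 9% × (1 − 27%) = 6.5700%.
Revolver drawn: weight = 111/646.2 = 0.1718; after-tax cost = 4.41% × (1 − 27%) = 3.2193%.
Convertible notes (debt portion): weight = 65.4/646.2 = 0.1012; after-tax cost = 8.66% × (1 − 27%) = 6.3218%.
WACC = 0.6190 × 8.5000% + 0.1080 × 6.5700% + 0.1718 × 3.2193% + 0.1012 × 6.3218% = 7.1640%.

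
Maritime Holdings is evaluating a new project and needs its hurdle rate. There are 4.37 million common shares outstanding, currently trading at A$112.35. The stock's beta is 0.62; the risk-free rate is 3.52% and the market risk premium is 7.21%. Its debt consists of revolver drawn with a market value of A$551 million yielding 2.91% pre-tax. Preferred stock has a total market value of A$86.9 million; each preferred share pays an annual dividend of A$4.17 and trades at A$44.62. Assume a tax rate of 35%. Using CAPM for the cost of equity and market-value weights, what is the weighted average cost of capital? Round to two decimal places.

5.12%

Cost of equity via CAPM: Re = 3.52% + 0.62 × 7.21% = 7.9902%.
Cost of preferred: Rp = 4.17 / 44.62 = 9.3456%.
Market value of equity E = 112.35 × 4.37m = 490.9695m.
Total capital V = 490.9695 + 86.9 + 551 = 1128.8695.
Equity: weight = 490.9695/1128.8695 = 0.4349; cost = 7.9902%.
Preferred: weight = 86.9/1128.8695 = 0.0770; cost = 9.3456%.
Revolver drawn: weight = 551/1128.8695 = 0.4881; after-tax cost = 2.91% × (1 − 35%) = 1.8915%.
WACC = 0.4349 × 7.9902% + 0.0770 × 9.3456% + 0.4881 × 1.8915% = 5.1178%.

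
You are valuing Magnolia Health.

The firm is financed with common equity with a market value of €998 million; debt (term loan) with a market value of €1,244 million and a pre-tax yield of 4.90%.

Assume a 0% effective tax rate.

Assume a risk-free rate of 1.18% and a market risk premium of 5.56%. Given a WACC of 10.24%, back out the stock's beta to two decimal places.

Total capital V = 998 + 1244 = 2242.
Equity weight = 998/2242 = 0.4451.
Term loan weight = 1244/2242 = 0.5549.
Debt contribution = 0.5549 × 4.9% × (1 − 0%) = 2.7188%.
Required equity contribution = 10.24% − 2.7188% = 7.5212%  ⇒  Re = 16.8963%.
CAPM: 16.8963% = 1.18% + β × 5.56%  ⇒  β = 2.8267.

2.83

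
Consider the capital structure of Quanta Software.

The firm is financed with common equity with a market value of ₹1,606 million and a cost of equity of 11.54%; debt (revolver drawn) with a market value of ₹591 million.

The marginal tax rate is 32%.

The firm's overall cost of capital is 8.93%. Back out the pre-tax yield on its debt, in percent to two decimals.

2.70%

Total capital V = 1606 + 591 = 2197.
Equity weight = 1606/2197 = 0.7310.
Revolver drawn weight = 591/2197 = 0.2690.
Equity contribution = 0.7310 × 11.54% = 8.4357%.
Remaining for debt = 8.93% − 8.4357% = 0.4943%.
Rd × (1 − 32%) × 0.2690 = 0.4943%  ⇒  Rd = 2.7022%.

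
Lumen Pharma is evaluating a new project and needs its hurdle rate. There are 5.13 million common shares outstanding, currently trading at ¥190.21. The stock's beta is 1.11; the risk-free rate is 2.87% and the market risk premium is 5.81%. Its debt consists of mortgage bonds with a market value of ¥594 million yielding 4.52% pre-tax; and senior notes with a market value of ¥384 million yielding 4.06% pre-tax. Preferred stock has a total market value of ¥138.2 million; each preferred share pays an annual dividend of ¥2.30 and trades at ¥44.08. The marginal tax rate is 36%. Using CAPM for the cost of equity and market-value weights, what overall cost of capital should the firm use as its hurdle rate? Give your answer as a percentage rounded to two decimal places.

5.99%

Cost of equity via CAPM: Re = 2.87% + 1.11 × 5.81% = 9.3191%.
Cost of preferred: Rp = 2.3 / 44.08 = 5.2178%.
Market value of equity E = 190.21 × 5.13m = 975.7773m.
Total capital V = 975.7773 + 138.2 + 594 + 384 = 2091.9773.
Equity: weight = 975.7773/2091.9773 = 0.4664; cost = 9.3191%.
Preferred: weight = 138.2/2091.9773 = 0.0661; cost = 5.2178%.
Mortgage bonds: weight = 594/2091.9773 = 0.2839; after-tax cost = 4.52% × (1 − 36%) = 2.8928%.
Senior notes: weight = 384/2091.9773 = 0.1836; after-tax cost = 4.06% × (1 − 36%) = 2.5984%.
WACC = 0.4664 × 9.3191% + 0.0661 × 5.2178% + 0.2839 × 2.8928% + 0.1836 × 2.5984% = 5.9898%.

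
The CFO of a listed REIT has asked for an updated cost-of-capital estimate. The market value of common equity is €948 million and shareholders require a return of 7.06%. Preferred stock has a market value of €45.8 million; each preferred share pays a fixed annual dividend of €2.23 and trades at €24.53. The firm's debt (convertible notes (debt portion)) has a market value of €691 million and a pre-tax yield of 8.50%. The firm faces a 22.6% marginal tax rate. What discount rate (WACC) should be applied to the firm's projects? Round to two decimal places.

6.92%

Cost of preferred: Rp = 2.23 / 24.53 = 9.0909%.
Total capital V = 948 + 45.8 + 691 = 1684.8.
Equity: weight = 948/1684.8 = 0.5627; cost = 7.06%.
Preferred: weight = 45.8/1684.8 = 0.0272; cost = 9.0909%.
Convertible notes (debt portion): weight = 691/1684.8 = 0.4101; after-tax cost = 8.5% × (1 − 22.6%) = 6.5790%.
WACC = 0.5627 × 7.0600% + 0.0272 × 9.0909% + 0.4101 × 6.5790% = 6.9179%.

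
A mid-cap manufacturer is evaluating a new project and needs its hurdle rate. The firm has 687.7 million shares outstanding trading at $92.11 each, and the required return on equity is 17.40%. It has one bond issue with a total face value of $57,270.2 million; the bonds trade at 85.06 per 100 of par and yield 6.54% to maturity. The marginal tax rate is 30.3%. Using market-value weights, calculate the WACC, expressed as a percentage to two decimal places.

11.82%

Market value of equity E = 92.11 × 687.7m = 63344.047m. Market value of debt D = 57270.2m × 85.06/100 = 48714.03212m.
Total capital V = 63344.047 + 48714.03212 = 112058.07912.
Equity: weight = 63344.047/112058.07912 = 0.5653; cost = 17.4%.
Bonds outstanding: weight = 48714.03212/112058.07912 = 0.4347; after-tax cost = 6.54% × (1 − 30.3%) = 4.5584%.
WACC = 0.5653 × 17.4000% + 0.4347 × 4.5584% = 11.8175%.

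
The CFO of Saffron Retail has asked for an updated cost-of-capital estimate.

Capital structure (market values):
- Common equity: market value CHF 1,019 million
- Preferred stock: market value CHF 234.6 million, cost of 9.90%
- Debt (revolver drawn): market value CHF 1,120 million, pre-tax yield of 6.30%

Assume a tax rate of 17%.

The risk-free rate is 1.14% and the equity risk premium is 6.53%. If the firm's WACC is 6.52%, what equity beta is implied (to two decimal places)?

Total capital V = 1019 + 234.6 + 1120 = 2373.6.
Equity weight = 1019/2373.6 = 0.4293.
Preferred weight = 234.6/2373.6 = 0.0988.
Revolver drawn weight = 1120/2373.6 = 0.4719.
Debt contribution = 0.4719 × 6.3% × (1 − 17%) = 2.4673%.
Preferred contribution = 0.0988 × 9.9% = 0.9785%.
Required equity contribution = 6.52% − 3.4458% = 3.0742%  ⇒  Re = 7.1608%.
CAPM: 7.1608% = 1.14% + β × 6.53%  ⇒  β = 0.9220.

0.92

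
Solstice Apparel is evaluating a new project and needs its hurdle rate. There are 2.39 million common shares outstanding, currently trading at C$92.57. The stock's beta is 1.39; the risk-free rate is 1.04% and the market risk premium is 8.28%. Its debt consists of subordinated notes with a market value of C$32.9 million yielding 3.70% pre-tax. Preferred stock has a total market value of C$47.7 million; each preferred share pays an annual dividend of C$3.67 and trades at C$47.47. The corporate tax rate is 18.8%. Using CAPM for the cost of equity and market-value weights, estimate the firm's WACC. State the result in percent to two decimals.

10.75%

Cost of equity via CAPM: Re = 1.04% + 1.39 × 8.28% = 12.5492%.
Cost of preferred: Rp = 3.67 / 47.47 = 7.7312%.
Market value of equity E = 92.57 × 2.39m = 221.2423m.
Total capital V = 221.2423 + 47.7 + 32.9 = 301.8423.
Equity: weight = 221.2423/301.8423 = 0.7330; cost = 12.5492%.
Preferred: weight = 47.7/301.8423 = 0.1580; cost = 7.7312%.
Subordinated notes: weight = 32.9/301.8423 = 0.1090; after-tax cost = 3.7% × (1 − 18.8%) = 3.0044%.
WACC = 0.7330 × 12.5492% + 0.1580 × 7.7312% + 0.1090 × 3.0044% = 10.7475%.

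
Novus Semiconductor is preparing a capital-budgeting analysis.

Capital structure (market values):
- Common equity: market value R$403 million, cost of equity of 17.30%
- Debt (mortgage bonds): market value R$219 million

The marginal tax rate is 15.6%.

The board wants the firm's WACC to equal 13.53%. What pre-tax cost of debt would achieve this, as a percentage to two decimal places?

Total capital V = 403 + 219 = 622.
Equity weight = 403/622 = 0.6479.
Mortgage bonds weight = 219/622 = 0.3521.
Equity contribution = 0.6479 × 17.3% = 11.2088%.
Remaining for debt = 13.53% − 11.2088% = 2.3212%.
Rd × (1 − 15.6%) × 0.3521 = 2.3212%  ⇒  Rd = 7.8110%.

7.81%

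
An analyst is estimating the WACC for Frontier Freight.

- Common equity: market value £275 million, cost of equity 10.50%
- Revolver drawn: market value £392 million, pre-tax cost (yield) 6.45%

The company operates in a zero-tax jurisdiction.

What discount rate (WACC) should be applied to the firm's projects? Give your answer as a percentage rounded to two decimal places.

Total capital V = 275 + 392 = 667.
Equity: weight = 275/667 = 0.4123; cost = 10.5%.
Revolver drawn: weight = 392/667 = 0.5877; after-tax cost = 6.45% × (1 − 0%) = 6.4500%.
WACC = 0.4123 × 10.5000% + 0.5877 × 6.4500% = 8.1198%.

8.12%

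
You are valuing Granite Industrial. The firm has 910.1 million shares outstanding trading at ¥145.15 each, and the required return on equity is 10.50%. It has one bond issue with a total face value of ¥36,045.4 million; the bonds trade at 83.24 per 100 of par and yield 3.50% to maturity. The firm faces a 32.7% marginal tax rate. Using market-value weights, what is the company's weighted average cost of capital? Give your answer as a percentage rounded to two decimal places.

8.99%

Market value of equity E = 145.15 × 910.1m = 132101.015m. Market value of debt D = 36045.4m × 83.24/100 = 30004.19096m.
Total capital V = 132101.015 + 30004.19096 = 162105.20596.
Equity: weight = 132101.015/162105.20596 = 0.8149; cost = 10.5%.
Bonds outstanding: weight = 30004.19096/162105.20596 = 0.1851; after-tax cost = 3.5% × (1 − 32.7%) = 2.3555%.
WACC = 0.8149 × 10.5000% + 0.1851 × 2.3555% = 8.9925%.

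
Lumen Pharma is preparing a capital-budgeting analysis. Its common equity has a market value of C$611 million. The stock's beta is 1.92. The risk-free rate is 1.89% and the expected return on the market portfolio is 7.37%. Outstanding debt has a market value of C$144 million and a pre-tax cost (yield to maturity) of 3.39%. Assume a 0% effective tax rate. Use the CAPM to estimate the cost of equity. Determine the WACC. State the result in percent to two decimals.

Market risk premium = 7.37% − 1.89% = 5.48%.
Cost of equity via CAPM: Re = 1.89% + 1.92 × 5.48% = 12.4116%.
Total capital V = 611 + 144 = 755.
Equity: weight = 611/755 = 0.8093; cost = 12.4116%.
Debt: weight = 144/755 = 0.1907; after-tax cost = 3.39% × (1 − 0%) = 3.3900%.
WACC = 0.8093 × 12.4116% + 0.1907 × 3.3900% = 10.6909%.

10.69%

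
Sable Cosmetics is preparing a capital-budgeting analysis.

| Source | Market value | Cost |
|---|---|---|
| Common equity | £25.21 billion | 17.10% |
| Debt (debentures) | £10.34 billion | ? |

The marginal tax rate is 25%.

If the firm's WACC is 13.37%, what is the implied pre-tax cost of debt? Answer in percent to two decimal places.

5.70%

Total capital V = 25.21 + 10.34 = 35.55.
Equity weight = 25.21/35.55 = 0.7091.
Debentures weight = 10.34/35.55 = 0.2909.
Equity contribution = 0.7091 × 17.1% = 12.1263%.
Remaining for debt = 13.37% − 12.1263% = 1.2437%.
Rd × (1 − 25%) × 0.2909 = 1.2437%  ⇒  Rd = 5.7012%.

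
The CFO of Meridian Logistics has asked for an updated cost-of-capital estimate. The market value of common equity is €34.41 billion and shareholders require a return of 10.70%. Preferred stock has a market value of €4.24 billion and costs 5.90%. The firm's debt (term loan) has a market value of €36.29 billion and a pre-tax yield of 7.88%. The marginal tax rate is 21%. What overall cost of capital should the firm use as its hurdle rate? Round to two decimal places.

Total capital V = 34.41 + 4.24 + 36.29 = 74.94.
Equity: weight = 34.41/74.94 = 0.4592; cost = 10.7%.
Preferred: weight = 4.24/74.94 = 0.0566; cost = 5.9%.
Term loan: weight = 36.29/74.94 = 0.4843; after-tax cost = 7.88% × (1 − 21%) = 6.2252%.
WACC = 0.4592 × 10.7000% + 0.0566 × 5.9000% + 0.4843 × 6.2252% = 8.2615%.

8.26%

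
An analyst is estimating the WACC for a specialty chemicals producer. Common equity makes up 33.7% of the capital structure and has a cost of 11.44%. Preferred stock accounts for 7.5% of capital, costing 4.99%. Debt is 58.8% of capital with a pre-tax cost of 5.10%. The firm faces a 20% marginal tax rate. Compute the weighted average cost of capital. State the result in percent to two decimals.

After-tax cost of debt = 5.1% × (1 − 20%) = 4.0800%.
WACC = 0.337 × 11.4400% + 0.075 × 4.9900% + 0.588 × 4.0800% = 6.6286%.

6.63%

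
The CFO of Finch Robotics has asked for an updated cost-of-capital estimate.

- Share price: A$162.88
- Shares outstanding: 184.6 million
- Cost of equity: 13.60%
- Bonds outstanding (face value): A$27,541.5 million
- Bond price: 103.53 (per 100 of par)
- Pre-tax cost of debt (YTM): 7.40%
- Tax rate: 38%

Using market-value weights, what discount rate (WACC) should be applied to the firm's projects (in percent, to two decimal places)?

Market value of equity E = 162.88 × 184.6m = 30067.648m. Market value of debt D = 27541.5m × 103.53/100 = 28513.71495m.
Total capital V = 30067.648 + 28513.71495 = 58581.36295.
Equity: weight = 30067.648/58581.36295 = 0.5133; cost = 13.6%.
Bonds outstanding: weight = 28513.71495/58581.36295 = 0.4867; after-tax cost = 7.4% × (1 − 38%) = 4.5880%.
WACC = 0.5133 × 13.6000% + 0.4867 × 4.5880% = 9.2135%.

9.21%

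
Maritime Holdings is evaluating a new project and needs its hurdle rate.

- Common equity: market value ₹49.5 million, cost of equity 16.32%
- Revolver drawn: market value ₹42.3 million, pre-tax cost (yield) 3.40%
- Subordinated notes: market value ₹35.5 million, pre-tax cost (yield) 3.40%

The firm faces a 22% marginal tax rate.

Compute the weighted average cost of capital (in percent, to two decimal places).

Total capital V = 49.5 + 42.3 + 35.5 = 127.3.
Equity: weight = 49.5/127.3 = 0.3888; cost = 16.32%.
Revolver drawn: weight = 42.3/127.3 = 0.3323; after-tax cost = 3.4% × (1 − 22%) = 2.6520%.
Subordinated notes: weight = 35.5/127.3 = 0.2789; after-tax cost = 3.4% × (1 − 22%) = 2.6520%.
WACC = 0.3888 × 16.3200% + 0.3323 × 2.6520% + 0.2789 × 2.6520% = 7.9667%.

7.97%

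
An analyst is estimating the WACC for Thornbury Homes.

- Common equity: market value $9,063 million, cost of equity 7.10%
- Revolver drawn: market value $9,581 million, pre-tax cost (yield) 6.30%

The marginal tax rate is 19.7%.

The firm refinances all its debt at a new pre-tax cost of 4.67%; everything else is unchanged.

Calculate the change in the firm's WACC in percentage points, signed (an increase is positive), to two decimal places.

Current WACC:
Total capital V = 9063 + 9581 = 18644.
Equity: weight = 9063/18644 = 0.4861; cost = 7.1%.
Revolver drawn: weight = 9581/18644 = 0.5139; after-tax cost = 6.3% × (1 − 19.7%) = 5.0589%.
WACC = 0.4861 × 7.1000% + 0.5139 × 5.0589% = 6.0511%.
After the change:
Total capital V = 9063 + 9581 = 18644.
Equity: weight = 9063/18644 = 0.4861; cost = 7.1%.
Revolver drawn: weight = 9581/18644 = 0.5139; after-tax cost = 4.67% × (1 − 19.7%) = 3.7500%.
WACC = 0.4861 × 7.1000% + 0.5139 × 3.7500% = 5.3785%.
Change in WACC = 5.3785% − 6.0511% = -0.6726 pp.

-0.67 pp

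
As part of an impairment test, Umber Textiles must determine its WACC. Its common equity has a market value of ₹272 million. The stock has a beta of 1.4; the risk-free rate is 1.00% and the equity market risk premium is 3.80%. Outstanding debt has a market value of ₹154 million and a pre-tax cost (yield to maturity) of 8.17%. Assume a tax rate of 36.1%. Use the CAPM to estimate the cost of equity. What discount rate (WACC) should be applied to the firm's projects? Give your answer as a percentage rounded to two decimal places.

5.92%

Cost of equity via CAPM: Re = 1.0% + 1.4 × 3.8% = 6.3200%.
Total capital V = 272 + 154 = 426.
Equity: weight = 272/426 = 0.6385; cost = 6.32%.
Debt: weight = 154/426 = 0.3615; after-tax cost = 8.17% × (1 − 36.1%) = 5.2206%.
WACC = 0.6385 × 6.3200% + 0.3615 × 5.2206% = 5.9226%.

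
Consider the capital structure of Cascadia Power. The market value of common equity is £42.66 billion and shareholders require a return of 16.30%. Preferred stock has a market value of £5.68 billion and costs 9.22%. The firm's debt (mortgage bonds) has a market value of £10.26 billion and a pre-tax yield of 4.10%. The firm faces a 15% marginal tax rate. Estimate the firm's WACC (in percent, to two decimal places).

13.37%

Total capital V = 42.66 + 5.68 + 10.26 = 58.6.
Equity: weight = 42.66/58.6 = 0.7280; cost = 16.3%.
Preferred: weight = 5.68/58.6 = 0.0969; cost = 9.22%.
Mortgage bonds: weight = 10.26/58.6 = 0.1751; after-tax cost = 4.1% × (1 − 15%) = 3.4850%.
WACC = 0.7280 × 16.3000% + 0.0969 × 9.2200% + 0.1751 × 3.4850% = 13.3700%.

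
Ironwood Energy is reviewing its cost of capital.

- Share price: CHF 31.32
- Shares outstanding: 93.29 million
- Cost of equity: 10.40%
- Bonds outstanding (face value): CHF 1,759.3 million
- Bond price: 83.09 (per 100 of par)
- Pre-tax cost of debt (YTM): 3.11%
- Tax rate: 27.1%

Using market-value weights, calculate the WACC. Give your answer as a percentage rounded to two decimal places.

Market value of equity E = 31.32 × 93.29m = 2921.8428m. Market value of debt D = 1759.3m × 83.09/100 = 1461.80237m.
Total capital V = 2921.8428 + 1461.80237 = 4383.64517.
Equity: weight = 2921.8428/4383.64517 = 0.6665; cost = 10.4%.
Bonds outstanding: weight = 1461.80237/4383.64517 = 0.3335; after-tax cost = 3.11% × (1 − 27.1%) = 2.2672%.
WACC = 0.6665 × 10.4000% + 0.3335 × 2.2672% = 7.6880%.

7.69%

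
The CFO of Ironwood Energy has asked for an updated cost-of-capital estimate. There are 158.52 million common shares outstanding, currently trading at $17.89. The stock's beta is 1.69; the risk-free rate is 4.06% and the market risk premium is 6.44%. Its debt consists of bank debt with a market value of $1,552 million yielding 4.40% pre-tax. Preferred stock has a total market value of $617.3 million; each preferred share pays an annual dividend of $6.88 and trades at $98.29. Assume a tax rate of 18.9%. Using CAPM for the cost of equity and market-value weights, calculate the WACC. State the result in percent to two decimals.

10.44%

Cost of equity via CAPM: Re = 4.06% + 1.69 × 6.44% = 14.9436%.
Cost of preferred: Rp = 6.88 / 98.29 = 6.9997%.
Market value of equity E = 17.89 × 158.52m = 2835.9228m.
Total capital V = 2835.9228 + 617.3 + 1552 = 5005.2228.
Equity: weight = 2835.9228/5005.2228 = 0.5666; cost = 14.9436%.
Preferred: weight = 617.3/5005.2228 = 0.1233; cost = 6.9997%.
Bank debt: weight = 1552/5005.2228 = 0.3101; after-tax cost = 4.4% × (1 − 18.9%) = 3.5684%.
WACC = 0.5666 × 14.9436% + 0.1233 × 6.9997% + 0.3101 × 3.5684% = 10.4367%.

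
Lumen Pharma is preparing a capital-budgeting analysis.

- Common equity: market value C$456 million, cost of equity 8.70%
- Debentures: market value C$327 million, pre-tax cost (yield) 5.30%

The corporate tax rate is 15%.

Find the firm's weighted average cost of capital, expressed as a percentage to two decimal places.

Total capital V = 456 + 327 = 783.
Equity: weight = 456/783 = 0.5824; cost = 8.7%.
Debentures: weight = 327/783 = 0.4176; after-tax cost = 5.3% × (1 − 15%) = 4.5050%.
WACC = 0.5824 × 8.7000% + 0.4176 × 4.5050% = 6.9481%.

6.95%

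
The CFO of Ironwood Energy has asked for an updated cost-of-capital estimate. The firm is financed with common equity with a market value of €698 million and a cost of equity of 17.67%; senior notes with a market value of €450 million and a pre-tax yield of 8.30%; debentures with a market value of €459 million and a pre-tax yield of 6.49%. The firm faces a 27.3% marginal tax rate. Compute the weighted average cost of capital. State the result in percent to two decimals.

10.71%

Total capital V = 698 + 450 + 459 = 1607.
Equity: weight = 698/1607 = 0.4343; cost = 17.67%.
Senior notes: weight = 450/1607 = 0.2800; after-tax cost = 8.3% × (1 − 27.3%) = 6.0341%.
Debentures: weight = 459/1607 = 0.2856; after-tax cost = 6.49% × (1 − 27.3%) = 4.7182%.
WACC = 0.4343 × 17.6700% + 0.2800 × 6.0341% + 0.2856 × 4.7182% = 10.7123%.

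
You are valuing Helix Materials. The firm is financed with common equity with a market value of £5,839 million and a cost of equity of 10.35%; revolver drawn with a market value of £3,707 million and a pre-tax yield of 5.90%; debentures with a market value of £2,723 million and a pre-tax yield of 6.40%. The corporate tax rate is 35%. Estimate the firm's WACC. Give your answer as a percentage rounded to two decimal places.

7.01%

Total capital V = 5839 + 3707 + 2723 = 12269.
Equity: weight = 5839/12269 = 0.4759; cost = 10.35%.
Revolver drawn: weight = 3707/12269 = 0.3021; after-tax cost = 5.9% × (1 − 35%) = 3.8350%.
Debentures: weight = 2723/12269 = 0.2219; after-tax cost = 6.4% × (1 − 35%) = 4.1600%.
WACC = 0.4759 × 10.3500% + 0.3021 × 3.8350% + 0.2219 × 4.1600% = 7.0077%.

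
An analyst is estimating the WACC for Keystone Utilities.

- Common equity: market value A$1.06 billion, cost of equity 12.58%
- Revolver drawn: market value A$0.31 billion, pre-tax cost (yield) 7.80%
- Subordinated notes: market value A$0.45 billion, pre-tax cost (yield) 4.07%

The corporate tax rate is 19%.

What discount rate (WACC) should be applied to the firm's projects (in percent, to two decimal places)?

9.22%

Total capital V = 1.06 + 0.31 + 0.45 = 1.82.
Equity: weight = 1.06/1.82 = 0.5824; cost = 12.58%.
Revolver drawn: weight = 0.31/1.82 = 0.1703; after-tax cost = 7.8% × (1 − 19%) = 6.3180%.
Subordinated notes: weight = 0.45/1.82 = 0.2473; after-tax cost = 4.07% × (1 − 19%) = 3.2967%.
WACC = 0.5824 × 12.5800% + 0.1703 × 6.3180% + 0.2473 × 3.2967% = 9.2181%.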